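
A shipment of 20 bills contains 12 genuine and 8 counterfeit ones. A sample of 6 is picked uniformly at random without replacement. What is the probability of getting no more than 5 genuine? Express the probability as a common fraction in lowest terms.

There are C(20,6) = 38760 ways to choose the 6.
The complement is exactly 6 genuine: C(12,6)·C(8,0) = 924.
Probability = 1 − 924/38760 = 37836/38760 = 3153/3230.

3153/3230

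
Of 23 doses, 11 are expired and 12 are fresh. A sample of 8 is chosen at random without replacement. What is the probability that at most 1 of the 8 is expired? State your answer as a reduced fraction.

279/14858

Total selections: C(23,8) = 490314.
Favorable selections (at most 1 expired): C(11,0)·C(12,8) + C(11,1)·C(12,7) = 495 + 8712 = 9207.
Probability = 9207/490314 = 279/14858.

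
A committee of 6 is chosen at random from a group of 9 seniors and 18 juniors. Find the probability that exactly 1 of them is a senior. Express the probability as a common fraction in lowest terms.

4284/16445

Total number of selections: C(27,6) = 296010.
Selections with exactly 1 senior: choose 1 of the 9 seniors and 5 of the 18 juniors, C(9,1)·C(18,5) = 9·8568 = 77112.
Probability = 77112/296010 = 4284/16445.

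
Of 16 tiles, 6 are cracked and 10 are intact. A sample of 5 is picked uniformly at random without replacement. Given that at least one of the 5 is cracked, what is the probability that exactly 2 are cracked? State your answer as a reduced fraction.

150/343

Work in counts. Selections with at least one cracked: C(16,5) − C(10,5) = 4368 − 252 = 4116.
Of those, selections where exactly 2 are cracked: C(6,2)·C(10,3) = 15·120 = 1800.
Conditional probability = 1800/4116 = 150/343.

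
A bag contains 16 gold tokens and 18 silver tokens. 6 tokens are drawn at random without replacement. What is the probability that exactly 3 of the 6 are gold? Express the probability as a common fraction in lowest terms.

3360/9889

The sample space is all 6-subsets of the 34: C(34,6) = 1344904.
Selections with exactly 3 gold: choose 3 of the 16 gold and 3 of the 18 silver, C(16,3)·C(18,3) = 560·816 = 456960.
Probability = 456960/1344904 = 3360/9889.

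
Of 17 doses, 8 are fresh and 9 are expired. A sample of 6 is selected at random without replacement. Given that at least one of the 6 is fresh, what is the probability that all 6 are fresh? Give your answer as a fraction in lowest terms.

1/439

Work in counts. Selections with at least one fresh: C(17,6) − C(9,6) = 12376 − 84 = 12292.
Of those, selections where all 6 are fresh: C(8,6) = 28.
Conditional probability = 28/12292 = 1/439.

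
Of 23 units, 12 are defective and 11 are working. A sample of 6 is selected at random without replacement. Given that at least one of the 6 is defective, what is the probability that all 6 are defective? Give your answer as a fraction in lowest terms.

Work in counts. Selections with at least one defective: C(23,6) − C(11,6) = 100947 − 462 = 100485.
Of those, selections where all 6 are defective: C(12,6) = 924.
Conditional probability = 924/100485 = 4/435.

4/435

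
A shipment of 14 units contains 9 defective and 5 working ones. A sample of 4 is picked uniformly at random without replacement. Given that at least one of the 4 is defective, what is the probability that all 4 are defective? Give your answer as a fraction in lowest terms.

21/166

Work in counts. Selections with at least one defective: C(14,4) − C(5,4) = 1001 − 5 = 996.
Of those, selections where all 4 are defective: C(9,4) = 126.
Conditional probability = 126/996 = 21/166.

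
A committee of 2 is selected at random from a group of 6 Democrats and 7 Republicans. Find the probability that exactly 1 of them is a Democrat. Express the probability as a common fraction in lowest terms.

7/13

Total number of selections: C(13,2) = 78.
Selections with exactly 1 Democrat: choose 1 of the 6 Democrats and 1 of the 7 Republicans, C(6,1)·C(7,1) = 6·7 = 42.
Probability = 42/78 = 7/13.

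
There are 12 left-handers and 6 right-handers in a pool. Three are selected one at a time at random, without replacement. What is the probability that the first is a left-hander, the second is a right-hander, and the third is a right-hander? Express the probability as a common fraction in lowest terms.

Multiply the conditional probabilities at each draw: 12/18 · 6/17 · 5/16 = 360/4896 = 5/68.

5/68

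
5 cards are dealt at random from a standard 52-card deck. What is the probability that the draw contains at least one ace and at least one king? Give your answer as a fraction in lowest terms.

There are C(52,5) = 2598960 possible draws.
By inclusion-exclusion on the complements, draws missing all aces or all kings: C(48,5) + C(48,5) − C(44,5) = 1712304 + 1712304 − 1086008 = 2338600.
So draws with at least one of each: 2598960 − 2338600 = 260360, probability 260360/2598960 = 6509/64974.

6509/64974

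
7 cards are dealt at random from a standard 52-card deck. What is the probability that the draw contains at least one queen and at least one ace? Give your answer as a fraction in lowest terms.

There are C(52,7) = 133784560 possible draws.
By inclusion-exclusion on the complements, draws missing all queens or all aces: C(48,7) + C(48,7) − C(44,7) = 73629072 + 73629072 − 38320568 = 108937576.
So draws with at least one of each: 133784560 − 108937576 = 24846984, probability 24846984/133784560 = 3105873/16723070.

3105873/16723070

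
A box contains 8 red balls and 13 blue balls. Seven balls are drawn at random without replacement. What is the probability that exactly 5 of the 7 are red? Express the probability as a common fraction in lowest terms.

182/4845

Total number of selections: C(21,7) = 116280.
Selections with exactly 5 red: choose 5 of the 8 red and 2 of the 13 blue, C(8,5)·C(13,2) = 56·78 = 4368.
Probability = 4368/116280 = 182/4845.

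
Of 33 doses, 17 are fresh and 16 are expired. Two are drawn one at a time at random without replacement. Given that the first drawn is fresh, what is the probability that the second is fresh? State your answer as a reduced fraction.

1/2

After removing one fresh, 32 remain: 16 fresh and 16 expired.
So the probability the next is fresh is 16/32 = 1/2.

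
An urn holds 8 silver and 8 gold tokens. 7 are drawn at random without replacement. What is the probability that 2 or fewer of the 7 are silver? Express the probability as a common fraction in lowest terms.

45/286

Total selections: C(16,7) = 11440.
Favorable selections (2 or fewer silver): C(8,0)·C(8,7) + C(8,1)·C(8,6) + C(8,2)·C(8,5) = 8 + 224 + 1568 = 1800.
Probability = 1800/11440 = 45/286.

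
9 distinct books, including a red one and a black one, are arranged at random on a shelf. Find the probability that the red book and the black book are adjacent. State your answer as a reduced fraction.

There are 9! = 362880 arrangements.
Treat the red book and the black book as a block: 8! arrangements of the blocks × 2 orders within the block = 2·40320 = 80640.
Probability = 80640/362880 = 2/9.

2/9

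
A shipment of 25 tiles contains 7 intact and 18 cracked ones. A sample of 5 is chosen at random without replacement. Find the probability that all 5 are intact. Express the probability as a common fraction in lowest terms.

There are C(25,5) = 53130 possible selections.
Selections with all intact: C(7,5) = 21.
Probability = 21/53130 = 1/2530.

1/2530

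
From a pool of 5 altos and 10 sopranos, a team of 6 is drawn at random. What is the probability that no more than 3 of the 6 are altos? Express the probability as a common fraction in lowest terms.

Total selections: C(15,6) = 5005.
Favorable selections (no more than 3 altos): C(5,0)·C(10,6) + C(5,1)·C(10,5) + C(5,2)·C(10,4) + C(5,3)·C(10,3) = 210 + 1260 + 2100 + 1200 = 4770.
Probability = 4770/5005 = 954/1001.

954/1001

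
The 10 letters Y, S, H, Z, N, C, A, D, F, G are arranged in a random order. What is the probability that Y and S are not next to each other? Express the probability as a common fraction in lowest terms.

4/5

There are 10! = 3628800 arrangements.
Arrangements with Y and S adjacent: 2·9! = 725760.
So not adjacent: 3628800 − 725760 = 2903040, probability 2903040/3628800 = 4/5.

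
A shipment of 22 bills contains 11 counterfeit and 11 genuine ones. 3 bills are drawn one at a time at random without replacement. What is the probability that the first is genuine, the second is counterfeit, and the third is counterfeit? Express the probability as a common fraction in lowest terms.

11/84

Multiply the conditional probabilities at each draw: 11/22 · 11/21 · 10/20 = 1210/9240 = 11/84.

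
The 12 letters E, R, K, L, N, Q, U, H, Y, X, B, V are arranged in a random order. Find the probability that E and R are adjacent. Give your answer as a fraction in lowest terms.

There are 12! = 479001600 arrangements.
Treat E and R as a block: 11! arrangements of the blocks × 2 orders within the block = 2·39916800 = 79833600.
Probability = 79833600/479001600 = 1/6.

1/6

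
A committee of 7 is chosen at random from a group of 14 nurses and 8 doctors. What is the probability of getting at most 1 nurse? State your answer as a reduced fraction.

Total selections: C(22,7) = 170544.
Favorable selections (at most 1 nurse): C(14,0)·C(8,7) + C(14,1)·C(8,6) = 8 + 392 = 400.
Probability = 400/170544 = 25/10659.

25/10659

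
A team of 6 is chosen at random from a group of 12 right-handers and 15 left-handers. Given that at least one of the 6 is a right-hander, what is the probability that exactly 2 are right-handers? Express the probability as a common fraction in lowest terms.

Work in counts. Selections with at least one right-hander: C(27,6) − C(15,6) = 296010 − 5005 = 291005.
Of those, selections where exactly 2 are right-handers: C(12,2)·C(15,4) = 66·1365 = 90090.
Conditional probability = 90090/291005 = 126/407.

126/407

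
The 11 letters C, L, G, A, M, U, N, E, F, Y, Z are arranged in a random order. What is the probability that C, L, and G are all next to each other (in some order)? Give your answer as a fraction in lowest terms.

There are 11! = 39916800 arrangements.
Treat the three as one block: 9! placements × 3! orders within the block = 362880·6 = 2177280.
Probability = 2177280/39916800 = 3/55.

3/55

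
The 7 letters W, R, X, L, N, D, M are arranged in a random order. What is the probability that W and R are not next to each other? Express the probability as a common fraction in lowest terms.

5/7

There are 7! = 5040 arrangements.
Arrangements with W and R adjacent: 2·6! = 1440.
So not adjacent: 5040 − 1440 = 3600, probability 3600/5040 = 5/7.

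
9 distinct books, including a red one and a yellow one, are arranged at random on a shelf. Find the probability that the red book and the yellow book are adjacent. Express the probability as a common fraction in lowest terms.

There are 9! = 362880 arrangements.
Treat the red book and the yellow book as a block: 8! arrangements of the blocks × 2 orders within the block = 2·40320 = 80640.
Probability = 80640/362880 = 2/9.

2/9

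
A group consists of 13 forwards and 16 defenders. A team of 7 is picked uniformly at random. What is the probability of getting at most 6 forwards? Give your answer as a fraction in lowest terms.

9994/10005

There are C(29,7) = 1560780 ways to choose the 7.
The complement is exactly 7 forwards: C(13,7)·C(16,0) = 1716.
Probability = 1 − 1716/1560780 = 1559064/1560780 = 9994/10005.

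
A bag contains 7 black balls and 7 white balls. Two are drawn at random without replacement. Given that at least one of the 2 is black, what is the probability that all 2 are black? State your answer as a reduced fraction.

3/10

Work in counts. Selections with at least one black: C(14,2) − C(7,2) = 91 − 21 = 70.
Of those, selections where all 2 are black: C(7,2) = 21.
Conditional probability = 21/70 = 3/10.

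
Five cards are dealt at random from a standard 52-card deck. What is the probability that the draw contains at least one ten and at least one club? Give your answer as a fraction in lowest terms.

229297/866320

There are C(52,5) = 2598960 possible draws.
By inclusion-exclusion on the complements, draws missing all tens or all clubs: C(48,5) + C(39,5) − C(36,5) = 1712304 + 575757 − 376992 = 1911069.
So draws with at least one of each: 2598960 − 1911069 = 687891, probability 687891/2598960 = 229297/866320.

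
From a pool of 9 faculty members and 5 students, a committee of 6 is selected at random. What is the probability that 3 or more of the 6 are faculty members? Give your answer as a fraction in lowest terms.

134/143

There are C(14,6) = 3003 ways to choose the 6.
Count the complement (fewer than 3 faculty members): C(9,1)·C(5,5) + C(9,2)·C(5,4) = 9 + 180 = 189.
Probability = 1 − 189/3003 = 2814/3003 = 134/143.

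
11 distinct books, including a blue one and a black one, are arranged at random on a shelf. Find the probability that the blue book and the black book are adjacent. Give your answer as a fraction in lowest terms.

There are 11! = 39916800 arrangements.
Treat the blue book and the black book as a block: 10! arrangements of the blocks × 2 orders within the block = 2·3628800 = 7257600.
Probability = 7257600/39916800 = 2/11.

2/11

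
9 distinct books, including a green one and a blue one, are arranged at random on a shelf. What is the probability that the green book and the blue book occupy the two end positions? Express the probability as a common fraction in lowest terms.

There are 9! = 362880 arrangements.
Place the green book and the blue book at the ends in 2 ways, arrange the remaining 7 in 7! = 5040 ways: 2·5040 = 10080.
Probability = 10080/362880 = 1/36.

1/36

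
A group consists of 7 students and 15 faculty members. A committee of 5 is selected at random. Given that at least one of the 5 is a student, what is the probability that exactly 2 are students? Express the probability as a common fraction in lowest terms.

Work in counts. Selections with at least one student: C(22,5) − C(15,5) = 26334 − 3003 = 23331.
Of those, selections where exactly 2 are students: C(7,2)·C(15,3) = 21·455 = 9555.
Conditional probability = 9555/23331 = 455/1111.

455/1111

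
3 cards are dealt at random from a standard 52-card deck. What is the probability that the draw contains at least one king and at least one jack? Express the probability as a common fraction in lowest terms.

188/5525

There are C(52,3) = 22100 possible draws.
By inclusion-exclusion on the complements, draws missing all kings or all jacks: C(48,3) + C(48,3) − C(44,3) = 17296 + 17296 − 13244 = 21348.
So draws with at least one of each: 22100 − 21348 = 752, probability 752/22100 = 188/5525.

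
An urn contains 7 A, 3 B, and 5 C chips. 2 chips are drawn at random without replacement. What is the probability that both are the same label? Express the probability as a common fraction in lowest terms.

34/105

There are C(15,2) = 105 ways to draw 2 chips.
All same label: C(7,2) + C(3,2) + C(5,2) = 21 + 3 + 10 = 34.
Probability = 34/105.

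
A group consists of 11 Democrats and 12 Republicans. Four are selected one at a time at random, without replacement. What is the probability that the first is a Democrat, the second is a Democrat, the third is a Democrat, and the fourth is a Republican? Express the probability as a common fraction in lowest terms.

Multiply the conditional probabilities at each draw: 11/23 · 10/22 · 9/21 · 12/20 = 11880/212520 = 9/161.

9/161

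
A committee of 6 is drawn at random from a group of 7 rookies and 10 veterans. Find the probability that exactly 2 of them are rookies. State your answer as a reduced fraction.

315/884

Total number of selections: C(17,6) = 12376.
Selections with exactly 2 rookies: choose 2 of the 7 rookies and 4 of the 10 veterans, C(7,2)·C(10,4) = 21·210 = 4410.
Probability = 4410/12376 = 315/884.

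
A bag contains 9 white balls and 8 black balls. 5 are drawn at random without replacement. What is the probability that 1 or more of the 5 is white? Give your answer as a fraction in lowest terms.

219/221

Total selections: C(17,5) = 6188.
The complement is all 5 are black: C(8,5) = 56.
Probability = 1 − 56/6188 = 6132/6188 = 219/221.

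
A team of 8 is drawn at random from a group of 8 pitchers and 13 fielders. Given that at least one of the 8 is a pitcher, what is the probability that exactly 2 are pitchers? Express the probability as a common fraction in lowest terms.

16016/67401

Work in counts. Selections with at least one pitcher: C(21,8) − C(13,8) = 203490 − 1287 = 202203.
Of those, selections where exactly 2 are pitchers: C(8,2)·C(13,6) = 28·1716 = 48048.
Conditional probability = 48048/202203 = 16016/67401.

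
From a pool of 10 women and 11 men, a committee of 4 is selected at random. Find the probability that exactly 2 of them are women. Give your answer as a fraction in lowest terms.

Total number of selections: C(21,4) = 5985.
Selections with exactly 2 women: choose 2 of the 10 women and 2 of the 11 men, C(10,2)·C(11,2) = 45·55 = 2475.
Probability = 2475/5985 = 55/133.

55/133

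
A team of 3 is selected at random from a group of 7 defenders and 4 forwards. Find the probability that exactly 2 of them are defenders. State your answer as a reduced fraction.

Total number of selections: C(11,3) = 165.
Selections with exactly 2 defenders: choose 2 of the 7 defenders and 1 of the 4 forwards, C(7,2)·C(4,1) = 21·4 = 84.
Probability = 84/165 = 28/55.

28/55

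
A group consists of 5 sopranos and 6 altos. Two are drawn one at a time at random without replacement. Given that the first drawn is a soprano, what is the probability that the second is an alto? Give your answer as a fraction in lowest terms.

After removing one soprano, 10 remain: 4 sopranos and 6 altos.
So the probability the next is an alto is 6/10 = 3/5.

3/5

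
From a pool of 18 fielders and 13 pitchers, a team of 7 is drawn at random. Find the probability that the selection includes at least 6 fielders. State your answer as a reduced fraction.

7004/67425

Total selections: C(31,7) = 2629575.
Favorable selections (at least 6 fielders): C(18,6)·C(13,1) + C(18,7)·C(13,0) = 241332 + 31824 = 273156.
Probability = 273156/2629575 = 7004/67425.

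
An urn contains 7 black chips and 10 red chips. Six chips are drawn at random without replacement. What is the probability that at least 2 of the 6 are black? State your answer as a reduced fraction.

743/884

There are C(17,6) = 12376 ways to choose the 6.
Count the complement (fewer than 2 black): C(7,0)·C(10,6) + C(7,1)·C(10,5) = 210 + 1764 = 1974.
Probability = 1 − 1974/12376 = 10402/12376 = 743/884.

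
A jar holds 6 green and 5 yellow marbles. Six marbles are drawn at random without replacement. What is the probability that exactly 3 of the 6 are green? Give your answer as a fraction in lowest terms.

100/231

The sample space is all 6-subsets of the 11: C(11,6) = 462.
Selections with exactly 3 green: choose 3 of the 6 green and 3 of the 5 yellow, C(6,3)·C(5,3) = 20·10 = 200.
Probability = 200/462 = 100/231.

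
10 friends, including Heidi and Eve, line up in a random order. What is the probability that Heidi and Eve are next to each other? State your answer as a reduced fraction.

1/5

There are 10! = 3628800 arrangements.
Treat Heidi and Eve as a block: 9! arrangements of the blocks × 2 orders within the block = 2·362880 = 725760.
Probability = 725760/3628800 = 1/5.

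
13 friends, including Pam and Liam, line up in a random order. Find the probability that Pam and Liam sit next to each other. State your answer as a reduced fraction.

There are 13! = 6227020800 arrangements.
Treat Pam and Liam as a block: 12! arrangements of the blocks × 2 orders within the block = 2·479001600 = 958003200.
Probability = 958003200/6227020800 = 2/13.

2/13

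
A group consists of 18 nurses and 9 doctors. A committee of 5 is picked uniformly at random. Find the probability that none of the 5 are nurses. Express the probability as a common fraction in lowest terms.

7/4485

There are C(27,5) = 80730 possible selections.
Selections with no nurses (all doctors): C(9,5) = 126.
Probability = 126/80730 = 7/4485.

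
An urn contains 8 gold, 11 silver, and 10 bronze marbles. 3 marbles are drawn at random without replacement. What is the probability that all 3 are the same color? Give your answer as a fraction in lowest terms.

There are C(29,3) = 3654 ways to draw 3 marbles.
All same color: C(8,3) + C(11,3) + C(10,3) = 56 + 165 + 120 = 341.
Probability = 341/3654.

341/3654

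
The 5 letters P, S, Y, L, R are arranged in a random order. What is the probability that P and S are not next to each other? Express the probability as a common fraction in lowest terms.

3/5

There are 5! = 120 arrangements.
Arrangements with P and S adjacent: 2·4! = 48.
So not adjacent: 120 − 48 = 72, probability 72/120 = 3/5.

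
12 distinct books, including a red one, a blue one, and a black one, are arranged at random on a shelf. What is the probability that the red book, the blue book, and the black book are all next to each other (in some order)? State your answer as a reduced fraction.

1/22

There are 12! = 479001600 arrangements.
Treat the three as one block: 10! placements × 3! orders within the block = 3628800·6 = 21772800.
Probability = 21772800/479001600 = 1/22.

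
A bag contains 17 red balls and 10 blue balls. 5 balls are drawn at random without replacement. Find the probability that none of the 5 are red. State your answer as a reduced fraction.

There are C(27,5) = 80730 possible selections.
Selections with no red (all blue): C(10,5) = 252.
Probability = 252/80730 = 14/4485.

14/4485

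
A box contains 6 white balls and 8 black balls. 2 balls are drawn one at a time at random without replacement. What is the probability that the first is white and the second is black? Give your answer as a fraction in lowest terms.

Multiply the conditional probabilities at each draw: 6/14 · 8/13 = 48/182 = 24/91.

24/91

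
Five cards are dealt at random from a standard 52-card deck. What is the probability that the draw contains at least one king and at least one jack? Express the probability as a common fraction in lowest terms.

6509/64974

There are C(52,5) = 2598960 possible draws.
By inclusion-exclusion on the complements, draws missing all kings or all jacks: C(48,5) + C(48,5) − C(44,5) = 1712304 + 1712304 − 1086008 = 2338600.
So draws with at least one of each: 2598960 − 2338600 = 260360, probability 260360/2598960 = 6509/64974.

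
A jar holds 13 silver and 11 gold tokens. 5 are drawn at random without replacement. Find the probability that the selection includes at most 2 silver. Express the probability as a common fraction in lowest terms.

Total selections: C(24,5) = 42504.
Favorable selections (at most 2 silver): C(13,0)·C(11,5) + C(13,1)·C(11,4) + C(13,2)·C(11,3) = 462 + 4290 + 12870 = 17622.
Probability = 17622/42504 = 267/644.

267/644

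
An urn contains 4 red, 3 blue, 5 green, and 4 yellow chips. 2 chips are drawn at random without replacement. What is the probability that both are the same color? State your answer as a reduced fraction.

There are C(16,2) = 120 ways to draw 2 chips.
All same color: C(4,2) + C(3,2) + C(5,2) + C(4,2) = 6 + 3 + 10 + 6 = 25.
Probability = 25/120 = 5/24.

5/24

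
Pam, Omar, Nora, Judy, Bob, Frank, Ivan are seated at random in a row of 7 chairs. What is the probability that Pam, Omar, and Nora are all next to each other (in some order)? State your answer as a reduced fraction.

There are 7! = 5040 arrangements.
Treat the three as one block: 5! placements × 3! orders within the block = 120·6 = 720.
Probability = 720/5040 = 1/7.

1/7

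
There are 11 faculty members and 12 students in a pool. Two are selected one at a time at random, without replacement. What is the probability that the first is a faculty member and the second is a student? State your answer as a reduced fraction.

6/23

Multiply the conditional probabilities at each draw: 11/23 · 12/22 = 132/506 = 6/23.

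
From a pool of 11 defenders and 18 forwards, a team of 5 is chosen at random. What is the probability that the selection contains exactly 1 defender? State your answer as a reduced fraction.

Total number of selections: C(29,5) = 118755.
Selections with exactly 1 defender: choose 1 of the 11 defenders and 4 of the 18 forwards, C(11,1)·C(18,4) = 11·3060 = 33660.
Probability = 33660/118755 = 748/2639.

748/2639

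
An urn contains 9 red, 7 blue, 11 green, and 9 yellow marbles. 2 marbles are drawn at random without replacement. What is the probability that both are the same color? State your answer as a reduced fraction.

74/315

There are C(36,2) = 630 ways to draw 2 marbles.
All same color: C(9,2) + C(7,2) + C(11,2) + C(9,2) = 36 + 21 + 55 + 36 = 148.
Probability = 148/630 = 74/315.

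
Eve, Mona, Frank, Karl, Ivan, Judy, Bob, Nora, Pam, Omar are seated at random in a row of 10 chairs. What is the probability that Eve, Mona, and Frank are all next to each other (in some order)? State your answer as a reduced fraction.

1/15

There are 10! = 3628800 arrangements.
Treat the three as one block: 8! placements × 3! orders within the block = 40320·6 = 241920.
Probability = 241920/3628800 = 1/15.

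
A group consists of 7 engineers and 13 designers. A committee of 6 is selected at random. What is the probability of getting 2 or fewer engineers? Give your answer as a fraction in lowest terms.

Total selections: C(20,6) = 38760.
Favorable selections (2 or fewer engineers): C(7,0)·C(13,6) + C(7,1)·C(13,5) + C(7,2)·C(13,4) = 1716 + 9009 + 15015 = 25740.
Probability = 25740/38760 = 429/646.

429/646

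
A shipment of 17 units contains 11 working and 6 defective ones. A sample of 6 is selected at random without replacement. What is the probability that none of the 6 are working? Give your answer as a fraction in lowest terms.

There are C(17,6) = 12376 possible selections.
Selections with no working (all defective): C(6,6) = 1.
Probability = 1/12376.

1/12376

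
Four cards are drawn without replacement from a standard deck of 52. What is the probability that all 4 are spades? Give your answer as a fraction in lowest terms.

11/4165

There are C(52,4) = 270725 possible 4-card hands.
Hands that are all spades: C(13,4) = 715.
Probability = 715/270725 = 11/4165.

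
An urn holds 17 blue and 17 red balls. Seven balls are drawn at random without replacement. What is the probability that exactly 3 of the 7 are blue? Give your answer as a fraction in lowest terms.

The sample space is all 7-subsets of the 34: C(34,7) = 5379616.
Selections with exactly 3 blue: choose 3 of the 17 blue and 4 of the 17 red, C(17,3)·C(17,4) = 680·2380 = 1618400.
Probability = 1618400/5379616 = 2975/9889.

2975/9889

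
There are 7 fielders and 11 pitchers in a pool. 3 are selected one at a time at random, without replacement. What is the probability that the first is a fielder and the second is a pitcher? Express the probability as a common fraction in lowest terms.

Multiply the conditional probabilities at each draw: 7/18 · 11/17 = 77/306.

77/306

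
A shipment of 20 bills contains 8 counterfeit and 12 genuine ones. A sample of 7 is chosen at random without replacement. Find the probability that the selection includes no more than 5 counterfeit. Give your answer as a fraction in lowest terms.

There are C(20,7) = 77520 ways to choose the 7.
Count the complement (more than 5 counterfeit): C(8,6)·C(12,1) + C(8,7)·C(12,0) = 336 + 8 = 344.
Probability = 1 − 344/77520 = 77176/77520 = 9647/9690.

9647/9690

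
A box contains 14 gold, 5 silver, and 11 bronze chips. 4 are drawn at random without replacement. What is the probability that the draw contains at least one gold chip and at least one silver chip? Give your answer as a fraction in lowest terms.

There are C(30,4) = 27405 possible draws.
By inclusion-exclusion on the complements, draws missing all gold or all silver: C(16,4) + C(25,4) − C(11,4) = 1820 + 12650 − 330 = 14140.
So draws with at least one of each: 27405 − 14140 = 13265, probability 13265/27405 = 379/783.

379/783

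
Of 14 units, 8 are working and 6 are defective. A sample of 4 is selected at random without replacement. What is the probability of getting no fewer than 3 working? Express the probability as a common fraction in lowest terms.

58/143

There are C(14,4) = 1001 ways to choose the 4.
Favorable selections (no fewer than 3 working): C(8,3)·C(6,1) + C(8,4)·C(6,0) = 336 + 70 = 406.
Probability = 406/1001 = 58/143.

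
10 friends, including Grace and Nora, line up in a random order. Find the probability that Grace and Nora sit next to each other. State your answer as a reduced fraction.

1/5

There are 10! = 3628800 arrangements.
Treat Grace and Nora as a block: 9! arrangements of the blocks × 2 orders within the block = 2·362880 = 725760.
Probability = 725760/3628800 = 1/5.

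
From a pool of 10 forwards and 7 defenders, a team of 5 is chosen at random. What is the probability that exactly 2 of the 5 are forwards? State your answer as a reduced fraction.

225/884

The sample space is all 5-subsets of the 17: C(17,5) = 6188.
Selections with exactly 2 forwards: choose 2 of the 10 forwards and 3 of the 7 defenders, C(10,2)·C(7,3) = 45·35 = 1575.
Probability = 1575/6188 = 225/884.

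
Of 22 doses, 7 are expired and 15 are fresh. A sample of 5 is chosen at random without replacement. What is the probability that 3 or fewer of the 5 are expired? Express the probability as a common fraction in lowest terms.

Total selections: C(22,5) = 26334.
Favorable selections (3 or fewer expired): C(7,0)·C(15,5) + C(7,1)·C(15,4) + C(7,2)·C(15,3) + C(7,3)·C(15,2) = 3003 + 9555 + 9555 + 3675 = 25788.
Probability = 25788/26334 = 614/627.

614/627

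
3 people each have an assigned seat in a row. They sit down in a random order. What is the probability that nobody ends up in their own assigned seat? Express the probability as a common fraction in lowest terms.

1/3

There are 3! = 6 seatings.
By inclusion-exclusion, seatings with no fixed points: C(3,0)·3! − C(3,1)·2! + C(3,2)·1! − C(3,3)·0! = 2.
Probability = 2/6 = 1/3.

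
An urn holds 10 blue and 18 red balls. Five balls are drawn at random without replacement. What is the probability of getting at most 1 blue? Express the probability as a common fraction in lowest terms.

544/1365

There are C(28,5) = 98280 ways to choose the 5.
Favorable selections (at most 1 blue): C(10,0)·C(18,5) + C(10,1)·C(18,4) = 8568 + 30600 = 39168.
Probability = 39168/98280 = 544/1365.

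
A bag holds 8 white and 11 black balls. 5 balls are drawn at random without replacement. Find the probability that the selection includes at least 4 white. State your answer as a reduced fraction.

413/5814

Total selections: C(19,5) = 11628.
Favorable selections (at least 4 white): C(8,4)·C(11,1) + C(8,5)·C(11,0) = 770 + 56 = 826.
Probability = 826/11628 = 413/5814.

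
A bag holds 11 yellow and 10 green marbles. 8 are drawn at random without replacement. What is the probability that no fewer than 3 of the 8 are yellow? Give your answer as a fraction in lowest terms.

605/646

There are C(21,8) = 203490 ways to choose the 8.
Favorable selections (no fewer than 3 yellow): C(11,3)·C(10,5) + C(11,4)·C(10,4) + C(11,5)·C(10,3) + C(11,6)·C(10,2) + C(11,7)·C(10,1) + C(11,8)·C(10,0) = 41580 + 69300 + 55440 + 20790 + 3300 + 165 = 190575.
Probability = 190575/203490 = 605/646.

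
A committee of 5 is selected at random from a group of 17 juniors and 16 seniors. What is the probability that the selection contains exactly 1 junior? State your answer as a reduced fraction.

There are C(33,5) = 237336 ways to choose 5 from 33.
Selections with exactly 1 junior: choose 1 of the 17 juniors and 4 of the 16 seniors, C(17,1)·C(16,4) = 17·1820 = 30940.
Probability = 30940/237336 = 7735/59334.

7735/59334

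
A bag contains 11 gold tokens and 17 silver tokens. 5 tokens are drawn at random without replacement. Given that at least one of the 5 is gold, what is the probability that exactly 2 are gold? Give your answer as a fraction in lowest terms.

850/2093

Work in counts. Selections with at least one gold: C(28,5) − C(17,5) = 98280 − 6188 = 92092.
Of those, selections where exactly 2 are gold: C(11,2)·C(17,3) = 55·680 = 37400.
Conditional probability = 37400/92092 = 850/2093.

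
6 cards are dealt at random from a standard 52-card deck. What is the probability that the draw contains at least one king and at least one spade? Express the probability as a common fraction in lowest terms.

There are C(52,6) = 20358520 possible draws.
By inclusion-exclusion on the complements, draws missing all kings or all spades: C(48,6) + C(39,6) − C(36,6) = 12271512 + 3262623 − 1947792 = 13586343.
So draws with at least one of each: 20358520 − 13586343 = 6772177, probability 6772177/20358520.

6772177/20358520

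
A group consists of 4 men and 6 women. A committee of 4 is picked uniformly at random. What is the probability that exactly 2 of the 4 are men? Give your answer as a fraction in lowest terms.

There are C(10,4) = 210 ways to choose 4 from 10.
Selections with exactly 2 men: choose 2 of the 4 men and 2 of the 6 women, C(4,2)·C(6,2) = 6·15 = 90.
Probability = 90/210 = 3/7.

3/7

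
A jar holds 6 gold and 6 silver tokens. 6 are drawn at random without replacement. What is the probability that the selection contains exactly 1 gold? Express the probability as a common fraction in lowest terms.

There are C(12,6) = 924 ways to choose 6 from 12.
Selections with exactly 1 gold: choose 1 of the 6 gold and 5 of the 6 silver, C(6,1)·C(6,5) = 6·6 = 36.
Probability = 36/924 = 3/77.

3/77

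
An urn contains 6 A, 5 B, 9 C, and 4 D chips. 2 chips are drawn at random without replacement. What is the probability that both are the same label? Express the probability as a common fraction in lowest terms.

There are C(24,2) = 276 ways to draw 2 chips.
All same label: C(6,2) + C(5,2) + C(9,2) + C(4,2) = 15 + 10 + 36 + 6 = 67.
Probability = 67/276.

67/276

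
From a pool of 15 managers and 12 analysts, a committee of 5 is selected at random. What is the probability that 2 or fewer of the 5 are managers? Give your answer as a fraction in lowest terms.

803/2070

There are C(27,5) = 80730 ways to choose the 5.
Favorable selections (2 or fewer managers): C(15,0)·C(12,5) + C(15,1)·C(12,4) + C(15,2)·C(12,3) = 792 + 7425 + 23100 = 31317.
Probability = 31317/80730 = 803/2070.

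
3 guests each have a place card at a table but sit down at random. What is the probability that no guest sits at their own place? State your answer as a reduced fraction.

There are 3! = 6 seatings.
By inclusion-exclusion, seatings with no fixed points: C(3,0)·3! − C(3,1)·2! + C(3,2)·1! − C(3,3)·0! = 2.
Probability = 2/6 = 1/3.

1/3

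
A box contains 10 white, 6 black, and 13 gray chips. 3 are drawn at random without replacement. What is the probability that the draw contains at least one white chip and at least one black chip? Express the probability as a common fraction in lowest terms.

200/609

There are C(29,3) = 3654 possible draws.
By inclusion-exclusion on the complements, draws missing all white or all black: C(19,3) + C(23,3) − C(13,3) = 969 + 1771 − 286 = 2454.
So draws with at least one of each: 3654 − 2454 = 1200, probability 1200/3654 = 200/609.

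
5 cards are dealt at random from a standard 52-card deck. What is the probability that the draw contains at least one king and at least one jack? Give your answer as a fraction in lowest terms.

6509/64974

There are C(52,5) = 2598960 possible draws.
By inclusion-exclusion on the complements, draws missing all kings or all jacks: C(48,5) + C(48,5) − C(44,5) = 1712304 + 1712304 − 1086008 = 2338600.
So draws with at least one of each: 2598960 − 2338600 = 260360, probability 260360/2598960 = 6509/64974.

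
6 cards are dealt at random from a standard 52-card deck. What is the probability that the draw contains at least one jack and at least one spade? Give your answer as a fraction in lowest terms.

There are C(52,6) = 20358520 possible draws.
By inclusion-exclusion on the complements, draws missing all jacks or all spades: C(48,6) + C(39,6) − C(36,6) = 12271512 + 3262623 − 1947792 = 13586343.
So draws with at least one of each: 20358520 − 13586343 = 6772177, probability 6772177/20358520.

6772177/20358520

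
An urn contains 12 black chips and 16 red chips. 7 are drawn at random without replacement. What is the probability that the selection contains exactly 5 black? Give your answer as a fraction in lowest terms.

24/299

Total number of selections: C(28,7) = 1184040.
Selections with exactly 5 black: choose 5 of the 12 black and 2 of the 16 red, C(12,5)·C(16,2) = 792·120 = 95040.
Probability = 95040/1184040 = 24/299.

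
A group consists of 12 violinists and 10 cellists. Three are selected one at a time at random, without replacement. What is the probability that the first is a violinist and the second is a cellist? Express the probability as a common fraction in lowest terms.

Multiply the conditional probabilities at each draw: 12/22 · 10/21 = 120/462 = 20/77.

20/77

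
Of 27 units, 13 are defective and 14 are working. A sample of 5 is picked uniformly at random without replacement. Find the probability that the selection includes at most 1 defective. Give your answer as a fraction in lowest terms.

There are C(27,5) = 80730 ways to choose the 5.
Favorable selections (at most 1 defective): C(13,0)·C(14,5) + C(13,1)·C(14,4) = 2002 + 13013 = 15015.
Probability = 15015/80730 = 77/414.

77/414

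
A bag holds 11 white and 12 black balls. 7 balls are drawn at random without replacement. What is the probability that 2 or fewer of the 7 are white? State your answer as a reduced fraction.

There are C(23,7) = 245157 ways to choose the 7.
Favorable selections (2 or fewer white): C(11,0)·C(12,7) + C(11,1)·C(12,6) + C(11,2)·C(12,5) = 792 + 10164 + 43560 = 54516.
Probability = 54516/245157 = 1652/7429.

1652/7429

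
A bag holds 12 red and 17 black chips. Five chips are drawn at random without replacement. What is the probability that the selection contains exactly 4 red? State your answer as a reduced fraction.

There are C(29,5) = 118755 ways to choose 5 from 29.
Selections with exactly 4 red: choose 4 of the 12 red and 1 of the 17 black, C(12,4)·C(17,1) = 495·17 = 8415.
Probability = 8415/118755 = 187/2639.

187/2639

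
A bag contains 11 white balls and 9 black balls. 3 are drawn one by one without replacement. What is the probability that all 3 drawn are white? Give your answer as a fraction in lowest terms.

11/76

Multiply the conditional probabilities at each draw: 11/20 · 10/19 · 9/18 = 990/6840 = 11/76.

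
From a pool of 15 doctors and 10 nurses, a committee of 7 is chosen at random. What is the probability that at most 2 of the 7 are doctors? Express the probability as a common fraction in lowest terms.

2973/48070

Total selections: C(25,7) = 480700.
Favorable selections (at most 2 doctors): C(15,0)·C(10,7) + C(15,1)·C(10,6) + C(15,2)·C(10,5) = 120 + 3150 + 26460 = 29730.
Probability = 29730/480700 = 2973/48070.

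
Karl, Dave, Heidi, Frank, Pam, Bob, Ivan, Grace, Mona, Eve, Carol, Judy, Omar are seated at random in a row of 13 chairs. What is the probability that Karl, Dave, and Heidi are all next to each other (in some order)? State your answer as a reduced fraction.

1/26

There are 13! = 6227020800 arrangements.
Treat the three as one block: 11! placements × 3! orders within the block = 39916800·6 = 239500800.
Probability = 239500800/6227020800 = 1/26.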